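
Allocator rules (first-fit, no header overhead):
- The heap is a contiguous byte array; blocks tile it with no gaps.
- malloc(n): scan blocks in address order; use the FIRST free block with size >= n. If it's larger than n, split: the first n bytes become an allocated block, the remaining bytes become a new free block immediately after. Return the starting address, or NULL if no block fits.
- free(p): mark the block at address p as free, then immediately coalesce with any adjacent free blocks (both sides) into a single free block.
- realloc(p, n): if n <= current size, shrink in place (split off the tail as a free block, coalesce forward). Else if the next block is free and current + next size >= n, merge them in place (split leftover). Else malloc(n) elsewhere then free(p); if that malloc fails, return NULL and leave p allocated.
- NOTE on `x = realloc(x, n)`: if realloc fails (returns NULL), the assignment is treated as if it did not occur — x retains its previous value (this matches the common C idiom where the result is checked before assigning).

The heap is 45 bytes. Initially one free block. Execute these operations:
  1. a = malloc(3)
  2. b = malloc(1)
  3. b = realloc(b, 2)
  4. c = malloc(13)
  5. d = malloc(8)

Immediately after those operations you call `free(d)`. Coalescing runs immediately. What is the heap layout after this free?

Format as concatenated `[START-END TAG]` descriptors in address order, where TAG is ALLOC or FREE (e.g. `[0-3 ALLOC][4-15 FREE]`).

Answer: [0-2 ALLOC][3-4 ALLOC][5-17 ALLOC][18-44 FREE]

Derivation:
Op 1: a = malloc(3) -> a = 0; heap: [0-2 ALLOC][3-44 FREE]
Op 2: b = malloc(1) -> b = 3; heap: [0-2 ALLOC][3-3 ALLOC][4-44 FREE]
Op 3: b = realloc(b, 2) -> b = 3; heap: [0-2 ALLOC][3-4 ALLOC][5-44 FREE]
Op 4: c = malloc(13) -> c = 5; heap: [0-2 ALLOC][3-4 ALLOC][5-17 ALLOC][18-44 FREE]
Op 5: d = malloc(8) -> d = 18; heap: [0-2 ALLOC][3-4 ALLOC][5-17 ALLOC][18-25 ALLOC][26-44 FREE]
free(d): d = 18 -> block [18-25 ALLOC]; mark free, coalesce with adjacent free neighbors -> [0-2 ALLOC][3-4 ALLOC][5-17 ALLOC][18-44 FREE]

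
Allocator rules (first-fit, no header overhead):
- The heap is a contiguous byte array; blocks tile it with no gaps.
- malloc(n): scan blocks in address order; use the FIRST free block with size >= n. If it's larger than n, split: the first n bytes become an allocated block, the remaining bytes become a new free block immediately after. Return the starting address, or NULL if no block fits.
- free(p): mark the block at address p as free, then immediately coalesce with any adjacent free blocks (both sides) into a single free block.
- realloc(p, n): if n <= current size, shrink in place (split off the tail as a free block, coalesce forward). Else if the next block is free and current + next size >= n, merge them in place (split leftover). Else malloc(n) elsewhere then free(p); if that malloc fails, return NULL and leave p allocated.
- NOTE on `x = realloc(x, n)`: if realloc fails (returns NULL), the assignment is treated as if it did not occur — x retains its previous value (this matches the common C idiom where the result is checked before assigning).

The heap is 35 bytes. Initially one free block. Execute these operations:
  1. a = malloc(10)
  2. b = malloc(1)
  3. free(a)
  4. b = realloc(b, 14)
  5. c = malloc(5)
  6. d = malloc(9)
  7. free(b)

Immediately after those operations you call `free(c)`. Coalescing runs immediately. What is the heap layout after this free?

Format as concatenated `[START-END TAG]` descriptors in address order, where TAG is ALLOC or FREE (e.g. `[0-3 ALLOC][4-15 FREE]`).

Op 1: a = malloc(10) -> a = 0; heap: [0-9 ALLOC][10-34 FREE]
Op 2: b = malloc(1) -> b = 10; heap: [0-9 ALLOC][10-10 ALLOC][11-34 FREE]
Op 3: free(a) -> (freed a); heap: [0-9 FREE][10-10 ALLOC][11-34 FREE]
Op 4: b = realloc(b, 14) -> b = 10; heap: [0-9 FREE][10-23 ALLOC][24-34 FREE]
Op 5: c = malloc(5) -> c = 0; heap: [0-4 ALLOC][5-9 FREE][10-23 ALLOC][24-34 FREE]
Op 6: d = malloc(9) -> d = 24; heap: [0-4 ALLOC][5-9 FREE][10-23 ALLOC][24-32 ALLOC][33-34 FREE]
Op 7: free(b) -> (freed b); heap: [0-4 ALLOC][5-23 FREE][24-32 ALLOC][33-34 FREE]
free(c): c = 0 -> block [0-4 ALLOC]; mark free, coalesce with adjacent free neighbors -> [0-23 FREE][24-32 ALLOC][33-34 FREE]

Answer: [0-23 FREE][24-32 ALLOC][33-34 FREE]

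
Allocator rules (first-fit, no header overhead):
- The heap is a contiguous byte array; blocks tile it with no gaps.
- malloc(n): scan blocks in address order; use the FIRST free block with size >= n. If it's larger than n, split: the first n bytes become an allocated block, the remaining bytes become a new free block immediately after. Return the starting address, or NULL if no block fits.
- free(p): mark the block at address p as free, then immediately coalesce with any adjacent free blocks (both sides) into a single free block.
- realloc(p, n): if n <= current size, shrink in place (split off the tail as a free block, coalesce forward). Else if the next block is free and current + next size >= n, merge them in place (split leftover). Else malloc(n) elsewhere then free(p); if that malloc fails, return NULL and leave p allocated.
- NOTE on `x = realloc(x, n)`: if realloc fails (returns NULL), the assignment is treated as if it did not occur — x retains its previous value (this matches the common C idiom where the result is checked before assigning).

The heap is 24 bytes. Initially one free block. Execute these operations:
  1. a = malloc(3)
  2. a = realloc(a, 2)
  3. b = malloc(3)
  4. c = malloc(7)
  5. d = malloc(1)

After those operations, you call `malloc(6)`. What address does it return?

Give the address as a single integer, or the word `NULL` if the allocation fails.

Op 1: a = malloc(3) -> a = 0; heap: [0-2 ALLOC][3-23 FREE]
Op 2: a = realloc(a, 2) -> a = 0; heap: [0-1 ALLOC][2-23 FREE]
Op 3: b = malloc(3) -> b = 2; heap: [0-1 ALLOC][2-4 ALLOC][5-23 FREE]
Op 4: c = malloc(7) -> c = 5; heap: [0-1 ALLOC][2-4 ALLOC][5-11 ALLOC][12-23 FREE]
Op 5: d = malloc(1) -> d = 12; heap: [0-1 ALLOC][2-4 ALLOC][5-11 ALLOC][12-12 ALLOC][13-23 FREE]
malloc(6): first-fit scan over [0-1 ALLOC][2-4 ALLOC][5-11 ALLOC][12-12 ALLOC][13-23 FREE] -> 13

Answer: 13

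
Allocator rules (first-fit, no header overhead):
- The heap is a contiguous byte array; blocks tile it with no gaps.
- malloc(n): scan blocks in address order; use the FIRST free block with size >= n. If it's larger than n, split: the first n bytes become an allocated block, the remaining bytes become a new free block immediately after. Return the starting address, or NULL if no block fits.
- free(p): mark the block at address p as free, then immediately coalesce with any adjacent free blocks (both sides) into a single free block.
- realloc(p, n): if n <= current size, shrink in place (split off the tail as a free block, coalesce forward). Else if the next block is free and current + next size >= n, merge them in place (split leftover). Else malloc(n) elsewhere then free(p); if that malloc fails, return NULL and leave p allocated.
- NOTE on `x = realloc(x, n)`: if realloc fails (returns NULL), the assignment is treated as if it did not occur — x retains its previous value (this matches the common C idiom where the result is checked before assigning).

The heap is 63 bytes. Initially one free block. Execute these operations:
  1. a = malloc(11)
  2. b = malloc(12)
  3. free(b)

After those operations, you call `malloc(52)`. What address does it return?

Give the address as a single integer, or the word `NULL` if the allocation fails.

Answer: 11

Derivation:
Op 1: a = malloc(11) -> a = 0; heap: [0-10 ALLOC][11-62 FREE]
Op 2: b = malloc(12) -> b = 11; heap: [0-10 ALLOC][11-22 ALLOC][23-62 FREE]
Op 3: free(b) -> (freed b); heap: [0-10 ALLOC][11-62 FREE]
malloc(52): first-fit scan over [0-10 ALLOC][11-62 FREE] -> 11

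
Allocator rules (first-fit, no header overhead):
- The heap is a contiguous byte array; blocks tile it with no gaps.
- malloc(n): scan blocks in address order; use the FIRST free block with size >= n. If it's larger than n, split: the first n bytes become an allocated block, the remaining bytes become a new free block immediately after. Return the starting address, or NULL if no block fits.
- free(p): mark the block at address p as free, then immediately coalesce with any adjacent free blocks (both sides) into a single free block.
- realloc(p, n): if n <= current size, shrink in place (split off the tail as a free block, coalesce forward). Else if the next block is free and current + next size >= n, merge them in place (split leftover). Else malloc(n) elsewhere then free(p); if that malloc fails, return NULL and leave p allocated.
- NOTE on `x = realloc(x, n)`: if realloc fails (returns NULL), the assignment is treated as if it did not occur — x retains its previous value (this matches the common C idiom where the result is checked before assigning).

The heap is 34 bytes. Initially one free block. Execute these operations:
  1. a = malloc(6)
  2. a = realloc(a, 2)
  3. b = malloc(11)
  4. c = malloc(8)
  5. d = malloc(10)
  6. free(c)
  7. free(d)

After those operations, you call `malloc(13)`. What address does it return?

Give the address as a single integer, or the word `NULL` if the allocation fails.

Answer: 13

Derivation:
Op 1: a = malloc(6) -> a = 0; heap: [0-5 ALLOC][6-33 FREE]
Op 2: a = realloc(a, 2) -> a = 0; heap: [0-1 ALLOC][2-33 FREE]
Op 3: b = malloc(11) -> b = 2; heap: [0-1 ALLOC][2-12 ALLOC][13-33 FREE]
Op 4: c = malloc(8) -> c = 13; heap: [0-1 ALLOC][2-12 ALLOC][13-20 ALLOC][21-33 FREE]
Op 5: d = malloc(10) -> d = 21; heap: [0-1 ALLOC][2-12 ALLOC][13-20 ALLOC][21-30 ALLOC][31-33 FREE]
Op 6: free(c) -> (freed c); heap: [0-1 ALLOC][2-12 ALLOC][13-20 FREE][21-30 ALLOC][31-33 FREE]
Op 7: free(d) -> (freed d); heap: [0-1 ALLOC][2-12 ALLOC][13-33 FREE]
malloc(13): first-fit scan over [0-1 ALLOC][2-12 ALLOC][13-33 FREE] -> 13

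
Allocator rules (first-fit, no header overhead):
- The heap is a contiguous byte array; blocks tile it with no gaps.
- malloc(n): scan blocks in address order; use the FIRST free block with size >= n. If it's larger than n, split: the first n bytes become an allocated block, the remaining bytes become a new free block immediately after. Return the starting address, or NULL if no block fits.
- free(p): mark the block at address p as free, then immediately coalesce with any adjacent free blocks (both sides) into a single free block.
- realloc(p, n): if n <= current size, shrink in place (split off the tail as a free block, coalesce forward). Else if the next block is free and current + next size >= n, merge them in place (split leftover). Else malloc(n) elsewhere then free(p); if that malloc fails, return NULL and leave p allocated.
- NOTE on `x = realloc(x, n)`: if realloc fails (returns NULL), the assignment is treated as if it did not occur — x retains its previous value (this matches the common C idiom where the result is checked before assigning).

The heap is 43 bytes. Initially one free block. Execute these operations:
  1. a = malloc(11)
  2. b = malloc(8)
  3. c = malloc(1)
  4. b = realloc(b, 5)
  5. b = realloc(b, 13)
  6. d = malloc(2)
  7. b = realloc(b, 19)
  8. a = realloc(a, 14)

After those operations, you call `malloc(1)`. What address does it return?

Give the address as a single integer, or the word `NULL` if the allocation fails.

Answer: 13

Derivation:
Op 1: a = malloc(11) -> a = 0; heap: [0-10 ALLOC][11-42 FREE]
Op 2: b = malloc(8) -> b = 11; heap: [0-10 ALLOC][11-18 ALLOC][19-42 FREE]
Op 3: c = malloc(1) -> c = 19; heap: [0-10 ALLOC][11-18 ALLOC][19-19 ALLOC][20-42 FREE]
Op 4: b = realloc(b, 5) -> b = 11; heap: [0-10 ALLOC][11-15 ALLOC][16-18 FREE][19-19 ALLOC][20-42 FREE]
Op 5: b = realloc(b, 13) -> b = 20; heap: [0-10 ALLOC][11-18 FREE][19-19 ALLOC][20-32 ALLOC][33-42 FREE]
Op 6: d = malloc(2) -> d = 11; heap: [0-10 ALLOC][11-12 ALLOC][13-18 FREE][19-19 ALLOC][20-32 ALLOC][33-42 FREE]
Op 7: b = realloc(b, 19) -> b = 20; heap: [0-10 ALLOC][11-12 ALLOC][13-18 FREE][19-19 ALLOC][20-38 ALLOC][39-42 FREE]
Op 8: a = realloc(a, 14) -> NULL (a unchanged); heap: [0-10 ALLOC][11-12 ALLOC][13-18 FREE][19-19 ALLOC][20-38 ALLOC][39-42 FREE]
malloc(1): first-fit scan over [0-10 ALLOC][11-12 ALLOC][13-18 FREE][19-19 ALLOC][20-38 ALLOC][39-42 FREE] -> 13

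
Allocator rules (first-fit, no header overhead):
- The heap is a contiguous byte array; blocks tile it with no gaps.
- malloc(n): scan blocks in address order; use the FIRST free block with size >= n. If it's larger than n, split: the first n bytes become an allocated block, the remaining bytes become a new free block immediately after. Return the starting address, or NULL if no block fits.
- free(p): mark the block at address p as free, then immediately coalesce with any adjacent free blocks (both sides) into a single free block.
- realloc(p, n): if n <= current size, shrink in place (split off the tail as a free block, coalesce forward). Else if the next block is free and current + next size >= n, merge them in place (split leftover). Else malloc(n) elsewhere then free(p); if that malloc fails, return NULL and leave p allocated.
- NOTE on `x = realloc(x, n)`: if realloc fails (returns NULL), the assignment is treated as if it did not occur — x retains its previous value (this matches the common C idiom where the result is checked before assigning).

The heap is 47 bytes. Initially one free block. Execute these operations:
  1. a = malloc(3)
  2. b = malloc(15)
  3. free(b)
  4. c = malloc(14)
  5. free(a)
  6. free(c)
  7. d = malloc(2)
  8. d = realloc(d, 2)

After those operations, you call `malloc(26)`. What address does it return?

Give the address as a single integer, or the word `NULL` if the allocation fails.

Op 1: a = malloc(3) -> a = 0; heap: [0-2 ALLOC][3-46 FREE]
Op 2: b = malloc(15) -> b = 3; heap: [0-2 ALLOC][3-17 ALLOC][18-46 FREE]
Op 3: free(b) -> (freed b); heap: [0-2 ALLOC][3-46 FREE]
Op 4: c = malloc(14) -> c = 3; heap: [0-2 ALLOC][3-16 ALLOC][17-46 FREE]
Op 5: free(a) -> (freed a); heap: [0-2 FREE][3-16 ALLOC][17-46 FREE]
Op 6: free(c) -> (freed c); heap: [0-46 FREE]
Op 7: d = malloc(2) -> d = 0; heap: [0-1 ALLOC][2-46 FREE]
Op 8: d = realloc(d, 2) -> d = 0; heap: [0-1 ALLOC][2-46 FREE]
malloc(26): first-fit scan over [0-1 ALLOC][2-46 FREE] -> 2

Answer: 2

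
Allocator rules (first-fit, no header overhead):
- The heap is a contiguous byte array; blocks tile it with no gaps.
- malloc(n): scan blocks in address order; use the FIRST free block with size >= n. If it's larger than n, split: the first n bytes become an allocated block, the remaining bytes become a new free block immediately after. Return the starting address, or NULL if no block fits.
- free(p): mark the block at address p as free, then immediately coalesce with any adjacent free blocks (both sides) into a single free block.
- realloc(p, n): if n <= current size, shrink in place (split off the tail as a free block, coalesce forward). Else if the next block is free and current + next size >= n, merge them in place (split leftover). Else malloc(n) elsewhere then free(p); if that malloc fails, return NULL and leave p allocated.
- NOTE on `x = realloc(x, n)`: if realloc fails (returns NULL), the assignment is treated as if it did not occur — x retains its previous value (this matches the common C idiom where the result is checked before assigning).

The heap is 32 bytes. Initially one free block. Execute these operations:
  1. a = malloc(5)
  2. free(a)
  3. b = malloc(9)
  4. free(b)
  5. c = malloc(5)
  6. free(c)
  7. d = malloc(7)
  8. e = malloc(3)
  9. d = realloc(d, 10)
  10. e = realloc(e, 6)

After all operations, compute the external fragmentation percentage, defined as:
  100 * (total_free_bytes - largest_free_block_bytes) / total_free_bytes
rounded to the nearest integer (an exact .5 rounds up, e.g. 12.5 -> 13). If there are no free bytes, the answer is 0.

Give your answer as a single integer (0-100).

Answer: 25

Derivation:
Op 1: a = malloc(5) -> a = 0; heap: [0-4 ALLOC][5-31 FREE]
Op 2: free(a) -> (freed a); heap: [0-31 FREE]
Op 3: b = malloc(9) -> b = 0; heap: [0-8 ALLOC][9-31 FREE]
Op 4: free(b) -> (freed b); heap: [0-31 FREE]
Op 5: c = malloc(5) -> c = 0; heap: [0-4 ALLOC][5-31 FREE]
Op 6: free(c) -> (freed c); heap: [0-31 FREE]
Op 7: d = malloc(7) -> d = 0; heap: [0-6 ALLOC][7-31 FREE]
Op 8: e = malloc(3) -> e = 7; heap: [0-6 ALLOC][7-9 ALLOC][10-31 FREE]
Op 9: d = realloc(d, 10) -> d = 10; heap: [0-6 FREE][7-9 ALLOC][10-19 ALLOC][20-31 FREE]
Op 10: e = realloc(e, 6) -> e = 0; heap: [0-5 ALLOC][6-9 FREE][10-19 ALLOC][20-31 FREE]
Free blocks: [4 12] total_free=16 largest=12 -> 100*(16-12)/16 = 400/16 = 25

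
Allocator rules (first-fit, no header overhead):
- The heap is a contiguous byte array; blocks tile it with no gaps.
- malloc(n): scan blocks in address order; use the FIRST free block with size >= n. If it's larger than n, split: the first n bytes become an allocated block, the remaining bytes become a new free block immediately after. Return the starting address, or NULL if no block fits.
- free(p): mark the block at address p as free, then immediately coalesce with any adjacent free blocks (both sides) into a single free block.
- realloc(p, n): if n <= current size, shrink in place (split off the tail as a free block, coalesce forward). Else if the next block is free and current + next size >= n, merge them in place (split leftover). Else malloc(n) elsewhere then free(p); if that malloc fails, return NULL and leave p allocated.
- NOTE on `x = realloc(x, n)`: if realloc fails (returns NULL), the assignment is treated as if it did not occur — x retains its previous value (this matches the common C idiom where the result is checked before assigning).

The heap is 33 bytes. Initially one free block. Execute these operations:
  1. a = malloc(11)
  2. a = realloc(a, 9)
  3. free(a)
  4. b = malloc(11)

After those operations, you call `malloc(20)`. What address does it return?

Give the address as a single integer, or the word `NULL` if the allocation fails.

Answer: 11

Derivation:
Op 1: a = malloc(11) -> a = 0; heap: [0-10 ALLOC][11-32 FREE]
Op 2: a = realloc(a, 9) -> a = 0; heap: [0-8 ALLOC][9-32 FREE]
Op 3: free(a) -> (freed a); heap: [0-32 FREE]
Op 4: b = malloc(11) -> b = 0; heap: [0-10 ALLOC][11-32 FREE]
malloc(20): first-fit scan over [0-10 ALLOC][11-32 FREE] -> 11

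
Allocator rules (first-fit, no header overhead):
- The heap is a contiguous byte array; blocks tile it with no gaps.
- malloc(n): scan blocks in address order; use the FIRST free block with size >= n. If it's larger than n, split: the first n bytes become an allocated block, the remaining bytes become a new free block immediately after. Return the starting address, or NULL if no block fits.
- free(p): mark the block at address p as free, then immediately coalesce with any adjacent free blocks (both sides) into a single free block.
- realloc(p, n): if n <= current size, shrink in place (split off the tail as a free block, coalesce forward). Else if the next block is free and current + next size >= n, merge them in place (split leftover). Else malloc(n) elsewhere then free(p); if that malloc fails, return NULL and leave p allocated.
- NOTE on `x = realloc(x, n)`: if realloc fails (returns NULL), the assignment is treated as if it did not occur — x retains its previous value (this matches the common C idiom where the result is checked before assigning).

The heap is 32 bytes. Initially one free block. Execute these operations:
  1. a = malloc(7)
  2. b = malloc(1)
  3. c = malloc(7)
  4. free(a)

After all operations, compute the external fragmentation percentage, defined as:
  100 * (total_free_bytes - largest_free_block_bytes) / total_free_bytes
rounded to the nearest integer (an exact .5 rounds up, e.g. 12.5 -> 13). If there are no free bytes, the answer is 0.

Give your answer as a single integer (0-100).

Op 1: a = malloc(7) -> a = 0; heap: [0-6 ALLOC][7-31 FREE]
Op 2: b = malloc(1) -> b = 7; heap: [0-6 ALLOC][7-7 ALLOC][8-31 FREE]
Op 3: c = malloc(7) -> c = 8; heap: [0-6 ALLOC][7-7 ALLOC][8-14 ALLOC][15-31 FREE]
Op 4: free(a) -> (freed a); heap: [0-6 FREE][7-7 ALLOC][8-14 ALLOC][15-31 FREE]
Free blocks: [7 17] total_free=24 largest=17 -> 100*(24-17)/24 = 700/24 ≈ 29.167 -> rounds to 29

Answer: 29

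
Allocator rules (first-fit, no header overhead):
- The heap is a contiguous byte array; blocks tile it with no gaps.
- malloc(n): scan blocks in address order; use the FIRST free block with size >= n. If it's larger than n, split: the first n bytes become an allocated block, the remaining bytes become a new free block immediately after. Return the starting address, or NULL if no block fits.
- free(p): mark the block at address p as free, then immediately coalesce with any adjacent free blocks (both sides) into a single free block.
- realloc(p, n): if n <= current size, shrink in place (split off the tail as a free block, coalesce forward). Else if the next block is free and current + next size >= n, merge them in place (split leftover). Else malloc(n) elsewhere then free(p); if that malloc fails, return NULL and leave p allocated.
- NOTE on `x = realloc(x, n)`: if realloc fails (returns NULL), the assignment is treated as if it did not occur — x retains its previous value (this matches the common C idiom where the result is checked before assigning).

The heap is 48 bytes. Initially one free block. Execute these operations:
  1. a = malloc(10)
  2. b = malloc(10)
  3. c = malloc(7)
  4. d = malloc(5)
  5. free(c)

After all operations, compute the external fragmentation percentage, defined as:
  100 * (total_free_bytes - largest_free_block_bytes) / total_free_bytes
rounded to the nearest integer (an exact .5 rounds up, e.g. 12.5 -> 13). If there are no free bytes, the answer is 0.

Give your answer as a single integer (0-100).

Op 1: a = malloc(10) -> a = 0; heap: [0-9 ALLOC][10-47 FREE]
Op 2: b = malloc(10) -> b = 10; heap: [0-9 ALLOC][10-19 ALLOC][20-47 FREE]
Op 3: c = malloc(7) -> c = 20; heap: [0-9 ALLOC][10-19 ALLOC][20-26 ALLOC][27-47 FREE]
Op 4: d = malloc(5) -> d = 27; heap: [0-9 ALLOC][10-19 ALLOC][20-26 ALLOC][27-31 ALLOC][32-47 FREE]
Op 5: free(c) -> (freed c); heap: [0-9 ALLOC][10-19 ALLOC][20-26 FREE][27-31 ALLOC][32-47 FREE]
Free blocks: [7 16] total_free=23 largest=16 -> 100*(23-16)/23 = 700/23 ≈ 30.435 -> rounds to 30

Answer: 30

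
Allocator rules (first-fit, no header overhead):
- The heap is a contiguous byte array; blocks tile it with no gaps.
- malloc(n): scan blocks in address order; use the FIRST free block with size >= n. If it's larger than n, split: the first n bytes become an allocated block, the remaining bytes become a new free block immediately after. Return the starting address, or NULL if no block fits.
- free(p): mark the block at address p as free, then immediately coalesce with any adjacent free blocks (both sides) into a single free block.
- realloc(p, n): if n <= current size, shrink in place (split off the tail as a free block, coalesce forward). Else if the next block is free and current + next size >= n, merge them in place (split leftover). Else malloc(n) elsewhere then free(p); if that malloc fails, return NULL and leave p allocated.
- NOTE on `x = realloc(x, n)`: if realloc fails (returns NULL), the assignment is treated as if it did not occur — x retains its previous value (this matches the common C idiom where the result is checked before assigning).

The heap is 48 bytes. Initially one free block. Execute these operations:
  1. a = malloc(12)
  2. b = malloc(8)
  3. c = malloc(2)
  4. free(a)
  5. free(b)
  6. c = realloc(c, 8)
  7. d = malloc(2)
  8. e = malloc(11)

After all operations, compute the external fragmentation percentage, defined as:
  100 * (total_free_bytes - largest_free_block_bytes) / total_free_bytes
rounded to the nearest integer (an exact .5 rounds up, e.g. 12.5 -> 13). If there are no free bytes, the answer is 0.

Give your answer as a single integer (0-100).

Answer: 26

Derivation:
Op 1: a = malloc(12) -> a = 0; heap: [0-11 ALLOC][12-47 FREE]
Op 2: b = malloc(8) -> b = 12; heap: [0-11 ALLOC][12-19 ALLOC][20-47 FREE]
Op 3: c = malloc(2) -> c = 20; heap: [0-11 ALLOC][12-19 ALLOC][20-21 ALLOC][22-47 FREE]
Op 4: free(a) -> (freed a); heap: [0-11 FREE][12-19 ALLOC][20-21 ALLOC][22-47 FREE]
Op 5: free(b) -> (freed b); heap: [0-19 FREE][20-21 ALLOC][22-47 FREE]
Op 6: c = realloc(c, 8) -> c = 20; heap: [0-19 FREE][20-27 ALLOC][28-47 FREE]
Op 7: d = malloc(2) -> d = 0; heap: [0-1 ALLOC][2-19 FREE][20-27 ALLOC][28-47 FREE]
Op 8: e = malloc(11) -> e = 2; heap: [0-1 ALLOC][2-12 ALLOC][13-19 FREE][20-27 ALLOC][28-47 FREE]
Free blocks: [7 20] total_free=27 largest=20 -> 100*(27-20)/27 = 700/27 ≈ 25.926 -> rounds to 26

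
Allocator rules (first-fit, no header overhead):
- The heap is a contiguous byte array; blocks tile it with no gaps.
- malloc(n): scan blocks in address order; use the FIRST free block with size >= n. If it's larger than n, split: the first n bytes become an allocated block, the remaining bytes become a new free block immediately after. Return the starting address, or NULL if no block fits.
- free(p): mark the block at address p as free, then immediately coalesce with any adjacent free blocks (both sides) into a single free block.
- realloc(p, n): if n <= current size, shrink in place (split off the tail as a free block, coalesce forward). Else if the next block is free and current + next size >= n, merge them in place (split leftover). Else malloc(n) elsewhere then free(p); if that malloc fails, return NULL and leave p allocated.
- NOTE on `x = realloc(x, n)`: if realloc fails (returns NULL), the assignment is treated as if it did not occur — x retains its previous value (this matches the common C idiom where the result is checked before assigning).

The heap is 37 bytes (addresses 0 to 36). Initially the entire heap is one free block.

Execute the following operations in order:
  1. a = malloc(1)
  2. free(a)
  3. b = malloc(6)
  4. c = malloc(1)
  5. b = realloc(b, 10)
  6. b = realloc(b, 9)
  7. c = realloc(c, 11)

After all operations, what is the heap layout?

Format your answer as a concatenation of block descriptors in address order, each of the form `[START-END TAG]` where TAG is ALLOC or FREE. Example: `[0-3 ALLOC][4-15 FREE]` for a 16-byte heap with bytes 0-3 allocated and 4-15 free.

Answer: [0-6 FREE][7-15 ALLOC][16-26 ALLOC][27-36 FREE]

Derivation:
Op 1: a = malloc(1) -> a = 0; heap: [0-0 ALLOC][1-36 FREE]
Op 2: free(a) -> (freed a); heap: [0-36 FREE]
Op 3: b = malloc(6) -> b = 0; heap: [0-5 ALLOC][6-36 FREE]
Op 4: c = malloc(1) -> c = 6; heap: [0-5 ALLOC][6-6 ALLOC][7-36 FREE]
Op 5: b = realloc(b, 10) -> b = 7; heap: [0-5 FREE][6-6 ALLOC][7-16 ALLOC][17-36 FREE]
Op 6: b = realloc(b, 9) -> b = 7; heap: [0-5 FREE][6-6 ALLOC][7-15 ALLOC][16-36 FREE]
Op 7: c = realloc(c, 11) -> c = 16; heap: [0-6 FREE][7-15 ALLOC][16-26 ALLOC][27-36 FREE]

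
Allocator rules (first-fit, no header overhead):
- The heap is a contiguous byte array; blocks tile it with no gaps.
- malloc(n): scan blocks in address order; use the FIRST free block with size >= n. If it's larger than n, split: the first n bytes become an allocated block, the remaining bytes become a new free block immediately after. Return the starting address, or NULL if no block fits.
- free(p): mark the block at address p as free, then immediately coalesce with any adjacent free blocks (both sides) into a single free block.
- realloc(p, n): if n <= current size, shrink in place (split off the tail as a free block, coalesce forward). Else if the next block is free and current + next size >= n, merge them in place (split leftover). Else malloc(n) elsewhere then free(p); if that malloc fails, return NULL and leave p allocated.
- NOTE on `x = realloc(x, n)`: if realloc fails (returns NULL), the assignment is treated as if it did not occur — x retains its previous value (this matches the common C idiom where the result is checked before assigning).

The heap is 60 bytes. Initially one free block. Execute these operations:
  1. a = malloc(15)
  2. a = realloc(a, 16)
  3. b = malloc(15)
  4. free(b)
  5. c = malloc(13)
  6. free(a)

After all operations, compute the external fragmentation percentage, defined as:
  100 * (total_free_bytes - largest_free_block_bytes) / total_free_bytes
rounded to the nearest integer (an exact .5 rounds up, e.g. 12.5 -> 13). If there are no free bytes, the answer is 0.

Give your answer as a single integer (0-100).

Answer: 34

Derivation:
Op 1: a = malloc(15) -> a = 0; heap: [0-14 ALLOC][15-59 FREE]
Op 2: a = realloc(a, 16) -> a = 0; heap: [0-15 ALLOC][16-59 FREE]
Op 3: b = malloc(15) -> b = 16; heap: [0-15 ALLOC][16-30 ALLOC][31-59 FREE]
Op 4: free(b) -> (freed b); heap: [0-15 ALLOC][16-59 FREE]
Op 5: c = malloc(13) -> c = 16; heap: [0-15 ALLOC][16-28 ALLOC][29-59 FREE]
Op 6: free(a) -> (freed a); heap: [0-15 FREE][16-28 ALLOC][29-59 FREE]
Free blocks: [16 31] total_free=47 largest=31 -> 100*(47-31)/47 = 1600/47 ≈ 34.043 -> rounds to 34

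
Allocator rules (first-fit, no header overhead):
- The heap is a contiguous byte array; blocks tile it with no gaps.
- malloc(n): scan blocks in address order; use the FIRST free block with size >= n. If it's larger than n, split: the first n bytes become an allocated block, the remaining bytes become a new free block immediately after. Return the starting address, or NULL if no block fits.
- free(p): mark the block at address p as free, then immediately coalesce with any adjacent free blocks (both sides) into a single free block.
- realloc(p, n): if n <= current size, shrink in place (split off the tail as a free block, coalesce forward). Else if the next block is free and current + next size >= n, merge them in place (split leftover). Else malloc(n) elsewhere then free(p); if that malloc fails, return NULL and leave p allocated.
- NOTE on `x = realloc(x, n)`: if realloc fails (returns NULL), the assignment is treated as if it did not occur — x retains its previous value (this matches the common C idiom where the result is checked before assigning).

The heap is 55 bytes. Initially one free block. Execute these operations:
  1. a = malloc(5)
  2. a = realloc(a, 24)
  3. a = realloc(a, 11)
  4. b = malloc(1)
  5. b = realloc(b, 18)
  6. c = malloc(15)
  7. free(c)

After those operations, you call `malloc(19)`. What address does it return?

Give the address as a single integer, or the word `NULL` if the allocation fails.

Answer: 29

Derivation:
Op 1: a = malloc(5) -> a = 0; heap: [0-4 ALLOC][5-54 FREE]
Op 2: a = realloc(a, 24) -> a = 0; heap: [0-23 ALLOC][24-54 FREE]
Op 3: a = realloc(a, 11) -> a = 0; heap: [0-10 ALLOC][11-54 FREE]
Op 4: b = malloc(1) -> b = 11; heap: [0-10 ALLOC][11-11 ALLOC][12-54 FREE]
Op 5: b = realloc(b, 18) -> b = 11; heap: [0-10 ALLOC][11-28 ALLOC][29-54 FREE]
Op 6: c = malloc(15) -> c = 29; heap: [0-10 ALLOC][11-28 ALLOC][29-43 ALLOC][44-54 FREE]
Op 7: free(c) -> (freed c); heap: [0-10 ALLOC][11-28 ALLOC][29-54 FREE]
malloc(19): first-fit scan over [0-10 ALLOC][11-28 ALLOC][29-54 FREE] -> 29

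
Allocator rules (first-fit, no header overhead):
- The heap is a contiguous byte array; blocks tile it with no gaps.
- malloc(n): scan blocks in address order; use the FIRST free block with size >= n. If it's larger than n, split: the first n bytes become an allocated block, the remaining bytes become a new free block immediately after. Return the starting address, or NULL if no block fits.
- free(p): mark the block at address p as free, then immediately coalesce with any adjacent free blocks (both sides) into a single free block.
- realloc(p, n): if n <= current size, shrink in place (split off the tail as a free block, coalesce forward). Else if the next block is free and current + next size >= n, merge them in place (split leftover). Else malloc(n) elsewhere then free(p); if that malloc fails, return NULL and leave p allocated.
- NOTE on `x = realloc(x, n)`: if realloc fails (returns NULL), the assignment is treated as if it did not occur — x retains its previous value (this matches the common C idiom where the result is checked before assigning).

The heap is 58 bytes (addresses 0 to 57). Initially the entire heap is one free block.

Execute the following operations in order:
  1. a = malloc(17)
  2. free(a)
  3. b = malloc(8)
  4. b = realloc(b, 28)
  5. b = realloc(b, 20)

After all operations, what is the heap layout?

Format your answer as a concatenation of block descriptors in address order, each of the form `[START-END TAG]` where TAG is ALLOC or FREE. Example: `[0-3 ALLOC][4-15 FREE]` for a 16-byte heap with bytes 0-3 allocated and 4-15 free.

Op 1: a = malloc(17) -> a = 0; heap: [0-16 ALLOC][17-57 FREE]
Op 2: free(a) -> (freed a); heap: [0-57 FREE]
Op 3: b = malloc(8) -> b = 0; heap: [0-7 ALLOC][8-57 FREE]
Op 4: b = realloc(b, 28) -> b = 0; heap: [0-27 ALLOC][28-57 FREE]
Op 5: b = realloc(b, 20) -> b = 0; heap: [0-19 ALLOC][20-57 FREE]

Answer: [0-19 ALLOC][20-57 FREE]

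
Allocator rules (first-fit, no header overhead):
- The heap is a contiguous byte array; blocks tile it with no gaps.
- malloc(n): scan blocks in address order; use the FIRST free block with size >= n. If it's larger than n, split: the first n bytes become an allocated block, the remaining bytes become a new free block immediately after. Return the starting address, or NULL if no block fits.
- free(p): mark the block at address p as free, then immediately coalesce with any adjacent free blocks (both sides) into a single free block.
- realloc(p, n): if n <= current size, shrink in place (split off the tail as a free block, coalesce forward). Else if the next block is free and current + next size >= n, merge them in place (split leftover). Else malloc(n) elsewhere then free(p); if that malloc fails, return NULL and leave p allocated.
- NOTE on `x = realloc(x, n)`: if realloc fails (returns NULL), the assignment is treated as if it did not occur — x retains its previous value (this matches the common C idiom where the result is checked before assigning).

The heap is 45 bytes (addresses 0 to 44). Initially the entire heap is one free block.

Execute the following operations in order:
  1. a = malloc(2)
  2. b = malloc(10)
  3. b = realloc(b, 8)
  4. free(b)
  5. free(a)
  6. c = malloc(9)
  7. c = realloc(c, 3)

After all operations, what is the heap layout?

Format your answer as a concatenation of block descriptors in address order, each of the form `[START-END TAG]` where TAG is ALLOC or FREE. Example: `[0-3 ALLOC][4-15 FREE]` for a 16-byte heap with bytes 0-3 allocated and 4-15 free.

Answer: [0-2 ALLOC][3-44 FREE]

Derivation:
Op 1: a = malloc(2) -> a = 0; heap: [0-1 ALLOC][2-44 FREE]
Op 2: b = malloc(10) -> b = 2; heap: [0-1 ALLOC][2-11 ALLOC][12-44 FREE]
Op 3: b = realloc(b, 8) -> b = 2; heap: [0-1 ALLOC][2-9 ALLOC][10-44 FREE]
Op 4: free(b) -> (freed b); heap: [0-1 ALLOC][2-44 FREE]
Op 5: free(a) -> (freed a); heap: [0-44 FREE]
Op 6: c = malloc(9) -> c = 0; heap: [0-8 ALLOC][9-44 FREE]
Op 7: c = realloc(c, 3) -> c = 0; heap: [0-2 ALLOC][3-44 FREE]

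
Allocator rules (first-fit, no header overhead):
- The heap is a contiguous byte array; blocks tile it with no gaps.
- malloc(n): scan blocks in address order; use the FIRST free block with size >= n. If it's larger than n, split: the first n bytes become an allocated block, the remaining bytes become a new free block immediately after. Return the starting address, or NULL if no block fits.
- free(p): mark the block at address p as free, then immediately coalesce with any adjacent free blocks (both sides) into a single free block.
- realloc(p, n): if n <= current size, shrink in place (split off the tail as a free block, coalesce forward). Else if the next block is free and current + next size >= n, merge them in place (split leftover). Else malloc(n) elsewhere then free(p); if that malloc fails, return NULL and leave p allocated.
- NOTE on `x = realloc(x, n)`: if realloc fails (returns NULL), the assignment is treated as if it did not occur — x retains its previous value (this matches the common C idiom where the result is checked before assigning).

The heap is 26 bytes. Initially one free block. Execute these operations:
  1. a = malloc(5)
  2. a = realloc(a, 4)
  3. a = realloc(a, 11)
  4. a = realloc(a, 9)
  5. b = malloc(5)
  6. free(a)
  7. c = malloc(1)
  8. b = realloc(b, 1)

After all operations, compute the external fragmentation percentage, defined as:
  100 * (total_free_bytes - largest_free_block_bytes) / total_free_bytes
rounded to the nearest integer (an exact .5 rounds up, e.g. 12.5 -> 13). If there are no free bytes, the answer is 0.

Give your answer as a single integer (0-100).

Op 1: a = malloc(5) -> a = 0; heap: [0-4 ALLOC][5-25 FREE]
Op 2: a = realloc(a, 4) -> a = 0; heap: [0-3 ALLOC][4-25 FREE]
Op 3: a = realloc(a, 11) -> a = 0; heap: [0-10 ALLOC][11-25 FREE]
Op 4: a = realloc(a, 9) -> a = 0; heap: [0-8 ALLOC][9-25 FREE]
Op 5: b = malloc(5) -> b = 9; heap: [0-8 ALLOC][9-13 ALLOC][14-25 FREE]
Op 6: free(a) -> (freed a); heap: [0-8 FREE][9-13 ALLOC][14-25 FREE]
Op 7: c = malloc(1) -> c = 0; heap: [0-0 ALLOC][1-8 FREE][9-13 ALLOC][14-25 FREE]
Op 8: b = realloc(b, 1) -> b = 9; heap: [0-0 ALLOC][1-8 FREE][9-9 ALLOC][10-25 FREE]
Free blocks: [8 16] total_free=24 largest=16 -> 100*(24-16)/24 = 800/24 ≈ 33.333 -> rounds to 33

Answer: 33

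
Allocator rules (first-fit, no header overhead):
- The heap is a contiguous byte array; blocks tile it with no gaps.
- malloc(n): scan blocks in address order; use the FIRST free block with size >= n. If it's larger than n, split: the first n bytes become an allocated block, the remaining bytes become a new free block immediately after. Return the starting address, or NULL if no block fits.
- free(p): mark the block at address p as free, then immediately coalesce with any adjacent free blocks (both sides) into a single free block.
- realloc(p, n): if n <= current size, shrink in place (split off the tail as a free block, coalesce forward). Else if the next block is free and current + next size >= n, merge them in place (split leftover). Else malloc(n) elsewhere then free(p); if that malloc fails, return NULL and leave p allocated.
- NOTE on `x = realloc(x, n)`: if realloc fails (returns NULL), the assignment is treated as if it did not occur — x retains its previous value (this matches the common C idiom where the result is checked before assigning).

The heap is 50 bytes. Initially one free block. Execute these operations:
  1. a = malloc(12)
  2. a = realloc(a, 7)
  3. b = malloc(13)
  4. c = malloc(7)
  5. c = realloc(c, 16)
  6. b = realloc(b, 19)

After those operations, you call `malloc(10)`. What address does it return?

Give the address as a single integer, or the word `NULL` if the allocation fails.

Op 1: a = malloc(12) -> a = 0; heap: [0-11 ALLOC][12-49 FREE]
Op 2: a = realloc(a, 7) -> a = 0; heap: [0-6 ALLOC][7-49 FREE]
Op 3: b = malloc(13) -> b = 7; heap: [0-6 ALLOC][7-19 ALLOC][20-49 FREE]
Op 4: c = malloc(7) -> c = 20; heap: [0-6 ALLOC][7-19 ALLOC][20-26 ALLOC][27-49 FREE]
Op 5: c = realloc(c, 16) -> c = 20; heap: [0-6 ALLOC][7-19 ALLOC][20-35 ALLOC][36-49 FREE]
Op 6: b = realloc(b, 19) -> NULL (b unchanged); heap: [0-6 ALLOC][7-19 ALLOC][20-35 ALLOC][36-49 FREE]
malloc(10): first-fit scan over [0-6 ALLOC][7-19 ALLOC][20-35 ALLOC][36-49 FREE] -> 36

Answer: 36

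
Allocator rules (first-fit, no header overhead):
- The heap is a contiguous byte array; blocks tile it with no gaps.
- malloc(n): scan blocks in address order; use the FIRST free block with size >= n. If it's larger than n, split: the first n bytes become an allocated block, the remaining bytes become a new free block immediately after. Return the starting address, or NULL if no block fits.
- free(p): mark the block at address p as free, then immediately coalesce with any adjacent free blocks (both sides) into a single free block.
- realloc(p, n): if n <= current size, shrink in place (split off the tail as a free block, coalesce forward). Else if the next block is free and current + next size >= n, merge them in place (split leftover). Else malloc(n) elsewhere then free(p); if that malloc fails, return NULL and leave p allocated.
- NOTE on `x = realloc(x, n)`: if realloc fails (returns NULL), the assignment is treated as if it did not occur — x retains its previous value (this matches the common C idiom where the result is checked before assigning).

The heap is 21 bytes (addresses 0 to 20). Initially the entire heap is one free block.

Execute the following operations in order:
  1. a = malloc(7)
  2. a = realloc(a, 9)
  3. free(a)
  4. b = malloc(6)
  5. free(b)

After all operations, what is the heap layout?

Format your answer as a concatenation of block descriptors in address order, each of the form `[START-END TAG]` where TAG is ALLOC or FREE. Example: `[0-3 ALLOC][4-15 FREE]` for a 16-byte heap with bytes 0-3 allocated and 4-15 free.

Answer: [0-20 FREE]

Derivation:
Op 1: a = malloc(7) -> a = 0; heap: [0-6 ALLOC][7-20 FREE]
Op 2: a = realloc(a, 9) -> a = 0; heap: [0-8 ALLOC][9-20 FREE]
Op 3: free(a) -> (freed a); heap: [0-20 FREE]
Op 4: b = malloc(6) -> b = 0; heap: [0-5 ALLOC][6-20 FREE]
Op 5: free(b) -> (freed b); heap: [0-20 FREE]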